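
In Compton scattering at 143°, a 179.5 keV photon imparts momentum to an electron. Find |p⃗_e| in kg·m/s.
1.4719e-22 kg·m/s

The electron is initially at rest, so by conservation of momentum:
p⃗_e = p⃗₀ − p⃗'  (incident photon momentum minus scattered photon momentum)

Photon momentum magnitudes (p = h/λ = E/c):
λ₀ = hc/E₀ = 6.9072 pm → p₀ = h/λ₀ = 9.5930e-23 kg·m/s
Δλ = λ_C(1 − cos 143°) = 4.3640 pm
λ' = 11.2712 pm → p' = h/λ' = 5.8787e-23 kg·m/s

The scattered photon makes angle θ = 143° with the incident direction, so by the law of cosines:
|p⃗_e|² = p₀² + p'² − 2p₀p'cos θ
|p⃗_e|² = (9.5930e-23)² + (5.8787e-23)² − 2·9.5930e-23·5.8787e-23·cos(143°)
|p⃗_e| = 1.4719e-22 kg·m/s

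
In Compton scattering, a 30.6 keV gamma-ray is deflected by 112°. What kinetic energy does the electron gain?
2.3273 keV

By energy conservation: K_e = E_initial - E_final

First find the scattered photon energy:
Initial wavelength: λ = hc/E = 40.5177 pm
Compton shift: Δλ = λ_C(1 - cos(112°)) = 3.3352 pm
Final wavelength: λ' = 40.5177 + 3.3352 = 43.8529 pm
Final photon energy: E' = hc/λ' = 28.2727 keV

Electron kinetic energy:
K_e = E - E' = 30.6000 - 28.2727 = 2.3273 keV

(Intermediate values are shown rounded; full precision is carried through to the final answer.)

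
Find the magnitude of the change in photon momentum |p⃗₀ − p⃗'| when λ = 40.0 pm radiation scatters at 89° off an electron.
2.2578e-23 kg·m/s

Photon momentum magnitude is p = h/λ.

Initial momentum:
p₀ = h/λ = 6.6261e-34/4.0000e-11 = 1.6565e-23 kg·m/s

After scattering:
λ' = λ + Δλ = 40.0 + 2.3840 = 42.3840 pm
p' = h/λ' = 6.6261e-34/4.2384e-11 = 1.5633e-23 kg·m/s

Momentum is a vector; the scattered photon's direction makes angle θ = 89° with the incident direction. The magnitude of the vector change Δp⃗ = p⃗₀ − p⃗' is found from the law of cosines:
|Δp⃗|² = p₀² + p'² − 2p₀p'cos θ
|Δp⃗|² = (1.6565e-23)² + (1.5633e-23)² − 2·1.6565e-23·1.5633e-23·cos(89°)
|Δp⃗| = 2.2578e-23 kg·m/s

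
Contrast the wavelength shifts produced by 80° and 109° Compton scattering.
109° produces the larger shift by a factor of 1.604

Calculate both shifts using Δλ = λ_C(1 - cos θ):

For θ₁ = 80°:
Δλ₁ = 2.4263 × (1 - cos(80°))
Δλ₁ = 2.4263 × 0.8264
Δλ₁ = 2.0050 pm

For θ₂ = 109°:
Δλ₂ = 2.4263 × (1 - cos(109°))
Δλ₂ = 2.4263 × 1.3256
Δλ₂ = 3.2162 pm

The 109° angle produces the larger shift.
Ratio: 3.2162/2.0050 = 1.604

(Intermediate values are shown rounded; full precision is carried through to the final answer.)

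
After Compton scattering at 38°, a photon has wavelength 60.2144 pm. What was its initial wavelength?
59.7000 pm

From λ' = λ + Δλ, we have λ = λ' - Δλ

First calculate the Compton shift:
Δλ = λ_C(1 - cos θ)
Δλ = 2.4263 × (1 - cos(38°))
Δλ = 2.4263 × 0.2120
Δλ = 0.5144 pm

Initial wavelength:
λ = λ' - Δλ
λ = 60.2144 - 0.5144
λ = 59.7000 pm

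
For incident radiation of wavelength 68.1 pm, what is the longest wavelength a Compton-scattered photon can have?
72.9526 pm (at θ = 180°)

The Compton shift is Δλ = λ_C(1 − cos θ).

Since cos θ ranges from −1 to 1, the factor (1 − cos θ) ranges from 0 to 2; the maximum shift occurs at θ = 180° (backscattering):
Δλ_max = 2λ_C = 2 × 2.4263 pm = 4.8526 pm

Maximum scattered wavelength:
λ'_max = λ₀ + Δλ_max = 68.1 + 4.8526 = 72.9526 pm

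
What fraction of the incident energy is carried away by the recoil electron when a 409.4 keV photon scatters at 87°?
0.4316 (or 43.16%)

Calculate initial and final photon energies:

Initial: E₀ = 409.4 keV → λ₀ = 3.0284 pm
Compton shift: Δλ = 2.2993 pm
Final wavelength: λ' = 5.3278 pm
Final energy: E' = 232.7134 keV

Fractional energy loss:
(E₀ - E')/E₀ = (409.4000 - 232.7134)/409.4000
= 176.6866/409.4000
= 0.4316
= 43.16%

(Intermediate values are shown rounded; full precision is carried through to the final answer.)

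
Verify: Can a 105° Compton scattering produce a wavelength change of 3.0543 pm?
Yes, consistent

Calculate the expected shift for θ = 105°:

Δλ_expected = λ_C(1 - cos(105°))
Δλ_expected = 2.4263 × (1 - cos(105°))
Δλ_expected = 2.4263 × 1.2588
Δλ_expected = 3.0543 pm

Given shift: 3.0543 pm
Expected shift: 3.0543 pm
Difference: 0.0000 pm

The values match. This is consistent with Compton scattering at the stated angle.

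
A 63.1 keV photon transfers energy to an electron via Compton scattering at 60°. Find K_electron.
3.6694 keV

By energy conservation: K_e = E_initial - E_final

First find the scattered photon energy:
Initial wavelength: λ = hc/E = 19.6488 pm
Compton shift: Δλ = λ_C(1 - cos(60°)) = 1.2132 pm
Final wavelength: λ' = 19.6488 + 1.2132 = 20.8620 pm
Final photon energy: E' = hc/λ' = 59.4306 keV

Electron kinetic energy:
K_e = E - E' = 63.1000 - 59.4306 = 3.6694 keV

(Intermediate values are shown rounded; full precision is carried through to the final answer.)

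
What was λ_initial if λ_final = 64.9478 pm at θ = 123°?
61.2000 pm

From λ' = λ + Δλ, we have λ = λ' - Δλ

First calculate the Compton shift:
Δλ = λ_C(1 - cos θ)
Δλ = 2.4263 × (1 - cos(123°))
Δλ = 2.4263 × 1.5446
Δλ = 3.7478 pm

Initial wavelength:
λ = λ' - Δλ
λ = 64.9478 - 3.7478
λ = 61.2000 pm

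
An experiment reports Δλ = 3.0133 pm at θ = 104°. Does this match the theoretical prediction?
Yes, consistent

Calculate the expected shift for θ = 104°:

Δλ_expected = λ_C(1 - cos(104°))
Δλ_expected = 2.4263 × (1 - cos(104°))
Δλ_expected = 2.4263 × 1.2419
Δλ_expected = 3.0133 pm

Given shift: 3.0133 pm
Expected shift: 3.0133 pm
Difference: 0.0000 pm

The values match. This is consistent with Compton scattering at the stated angle.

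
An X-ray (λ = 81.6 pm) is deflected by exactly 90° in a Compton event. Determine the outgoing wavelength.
84.0263 pm

Using the Compton formula: λ' = λ + λ_C(1 − cos θ)

For θ = 90°, cos θ = 0 (exact) = 0.0000, so:
1 − cos 90° = 1 − (0) = 1.0000

Δλ = λ_C × 1.0000 = 2.4263 × 1.0000 = 2.4263 pm

λ' = 81.6 + 2.4263 = 84.0263 pm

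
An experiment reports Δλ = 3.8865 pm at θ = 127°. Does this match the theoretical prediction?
Yes, consistent

Calculate the expected shift for θ = 127°:

Δλ_expected = λ_C(1 - cos(127°))
Δλ_expected = 2.4263 × (1 - cos(127°))
Δλ_expected = 2.4263 × 1.6018
Δλ_expected = 3.8865 pm

Given shift: 3.8865 pm
Expected shift: 3.8865 pm
Difference: 0.0000 pm

The values match. This is consistent with Compton scattering at the stated angle.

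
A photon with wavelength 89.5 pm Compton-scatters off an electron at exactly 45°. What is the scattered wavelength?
90.2106 pm

Using the Compton formula: λ' = λ + λ_C(1 − cos θ)

For θ = 45°, cos θ = √2/2 (exact) ≈ 0.7071, so:
1 − cos 45° = 1 − (√2/2) ≈ 0.2929

Δλ = λ_C × 0.2929 = 2.4263 × 0.2929 = 0.7106 pm

λ' = 89.5 + 0.7106 = 90.2106 pm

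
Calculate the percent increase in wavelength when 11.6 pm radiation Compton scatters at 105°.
26.3300%

Calculate the Compton shift:
Δλ = λ_C(1 - cos(105°))
Δλ = 2.4263 × (1 - cos(105°))
Δλ = 2.4263 × 1.2588
Δλ = 3.0543 pm

Percentage change:
(Δλ/λ₀) × 100 = (3.0543/11.6) × 100
= 26.3300%

(Intermediate values are shown rounded; full precision is carried through to the final answer.)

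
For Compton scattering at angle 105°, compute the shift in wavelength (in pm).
3.0543 pm

Using the Compton scattering formula:
Δλ = λ_C(1 - cos θ)

where λ_C = h/(m_e·c) ≈ 2.4263 pm is the Compton wavelength of an electron.

For θ = 105°:
cos(105°) = -0.2588
1 - cos(105°) = 1.2588

Δλ = 2.4263 × 1.2588
Δλ = 3.0543 pm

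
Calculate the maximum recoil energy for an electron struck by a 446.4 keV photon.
283.9053 keV

Maximum energy transfer occurs at θ = 180° (backscattering).

Initial photon: E₀ = 446.4 keV → λ₀ = 2.7774 pm

Maximum Compton shift (at 180°):
Δλ_max = 2λ_C = 2 × 2.4263 = 4.8526 pm

Final wavelength:
λ' = 2.7774 + 4.8526 = 7.6300 pm

Minimum photon energy (maximum energy to electron):
E'_min = hc/λ' = 162.4947 keV

Maximum electron kinetic energy:
K_max = E₀ - E'_min = 446.4000 - 162.4947 = 283.9053 keV

(Intermediate values are shown rounded; full precision is carried through to the final answer.)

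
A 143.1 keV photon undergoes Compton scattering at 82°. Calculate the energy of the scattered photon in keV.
115.3041 keV

First convert energy to wavelength:
λ = hc/E, with hc ≈ 1239.842 keV·pm (i.e. 1239.842 eV·nm)

For E = 143.1 keV = 143100 eV:
λ = 1239.842 keV·pm / 143.1 keV
λ = 8.6642 pm

Calculate the Compton shift:
Δλ = λ_C(1 - cos(82°)) = 2.4263 × 0.8608
Δλ = 2.0886 pm

Final wavelength:
λ' = 8.6642 + 2.0886 = 10.7528 pm

Final energy:
E' = hc/λ' = 1239.842 / 10.7528 = 115.3041 keV

(Intermediate values are shown rounded; full precision is carried through to the final answer.)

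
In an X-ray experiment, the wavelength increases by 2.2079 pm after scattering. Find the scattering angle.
84.84°

From the Compton formula Δλ = λ_C(1 - cos θ), we can solve for θ:

cos θ = 1 - Δλ/λ_C

Given:
- Δλ = 2.2079 pm
- λ_C = h/(m_e·c) ≈ 2.42631024 pm

cos θ = 1 - 2.2079/2.42631024
cos θ = 1 - 0.909983
cos θ = 0.090017

θ = arccos(0.090017)
θ = 84.84°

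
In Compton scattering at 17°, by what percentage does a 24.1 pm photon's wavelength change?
0.4399%

Calculate the Compton shift:
Δλ = λ_C(1 - cos(17°))
Δλ = 2.4263 × (1 - cos(17°))
Δλ = 2.4263 × 0.0437
Δλ = 0.1060 pm

Percentage change:
(Δλ/λ₀) × 100 = (0.1060/24.1) × 100
= 0.4399%

(Intermediate values are shown rounded; full precision is carried through to the final answer.)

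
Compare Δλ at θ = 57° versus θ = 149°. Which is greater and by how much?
149° produces the larger shift by a factor of 4.078

Calculate both shifts using Δλ = λ_C(1 - cos θ):

For θ₁ = 57°:
Δλ₁ = 2.4263 × (1 - cos(57°))
Δλ₁ = 2.4263 × 0.4554
Δλ₁ = 1.1048 pm

For θ₂ = 149°:
Δλ₂ = 2.4263 × (1 - cos(149°))
Δλ₂ = 2.4263 × 1.8572
Δλ₂ = 4.5061 pm

The 149° angle produces the larger shift.
Ratio: 4.5061/1.1048 = 4.078

(Intermediate values are shown rounded; full precision is carried through to the final answer.)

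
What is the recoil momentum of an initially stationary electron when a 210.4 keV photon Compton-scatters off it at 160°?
1.7252e-22 kg·m/s

The electron is initially at rest, so by conservation of momentum:
p⃗_e = p⃗₀ − p⃗'  (incident photon momentum minus scattered photon momentum)

Photon momentum magnitudes (p = h/λ = E/c):
λ₀ = hc/E₀ = 5.8928 pm → p₀ = h/λ₀ = 1.1244e-22 kg·m/s
Δλ = λ_C(1 − cos 160°) = 4.7063 pm
λ' = 10.5991 pm → p' = h/λ' = 6.2516e-23 kg·m/s

The scattered photon makes angle θ = 160° with the incident direction, so by the law of cosines:
|p⃗_e|² = p₀² + p'² − 2p₀p'cos θ
|p⃗_e|² = (1.1244e-22)² + (6.2516e-23)² − 2·1.1244e-22·6.2516e-23·cos(160°)
|p⃗_e| = 1.7252e-22 kg·m/s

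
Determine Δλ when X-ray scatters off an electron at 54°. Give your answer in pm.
1.0002 pm

Using the Compton scattering formula:
Δλ = λ_C(1 - cos θ)

where λ_C = h/(m_e·c) ≈ 2.4263 pm is the Compton wavelength of an electron.

For θ = 54°:
cos(54°) = 0.5878
1 - cos(54°) = 0.4122

Δλ = 2.4263 × 0.4122
Δλ = 1.0002 pm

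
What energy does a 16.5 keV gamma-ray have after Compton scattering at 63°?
16.2141 keV

First convert energy to wavelength:
λ = hc/E, with hc ≈ 1239.842 keV·pm (i.e. 1239.842 eV·nm)

For E = 16.5 keV = 16500 eV:
λ = 1239.842 keV·pm / 16.5 keV
λ = 75.1419 pm

Calculate the Compton shift:
Δλ = λ_C(1 - cos(63°)) = 2.4263 × 0.5460
Δλ = 1.3248 pm

Final wavelength:
λ' = 75.1419 + 1.3248 = 76.4667 pm

Final energy:
E' = hc/λ' = 1239.842 / 76.4667 = 16.2141 keV

(Intermediate values are shown rounded; full precision is carried through to the final answer.)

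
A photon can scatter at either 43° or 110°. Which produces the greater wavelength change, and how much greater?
110° produces the larger shift by a factor of 4.995

Calculate both shifts using Δλ = λ_C(1 - cos θ):

For θ₁ = 43°:
Δλ₁ = 2.4263 × (1 - cos(43°))
Δλ₁ = 2.4263 × 0.2686
Δλ₁ = 0.6518 pm

For θ₂ = 110°:
Δλ₂ = 2.4263 × (1 - cos(110°))
Δλ₂ = 2.4263 × 1.3420
Δλ₂ = 3.2562 pm

The 110° angle produces the larger shift.
Ratio: 3.2562/0.6518 = 4.995

(Intermediate values are shown rounded; full precision is carried through to the final answer.)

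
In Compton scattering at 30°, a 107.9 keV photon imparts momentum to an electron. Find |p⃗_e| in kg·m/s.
2.9479e-23 kg·m/s

The electron is initially at rest, so by conservation of momentum:
p⃗_e = p⃗₀ − p⃗'  (incident photon momentum minus scattered photon momentum)

Photon momentum magnitudes (p = h/λ = E/c):
λ₀ = hc/E₀ = 11.4907 pm → p₀ = h/λ₀ = 5.7665e-23 kg·m/s
Δλ = λ_C(1 − cos 30°) = 0.3251 pm
λ' = 11.8157 pm → p' = h/λ' = 5.6078e-23 kg·m/s

The scattered photon makes angle θ = 30° with the incident direction, so by the law of cosines:
|p⃗_e|² = p₀² + p'² − 2p₀p'cos θ
|p⃗_e|² = (5.7665e-23)² + (5.6078e-23)² − 2·5.7665e-23·5.6078e-23·cos(30°)
|p⃗_e| = 2.9479e-23 kg·m/s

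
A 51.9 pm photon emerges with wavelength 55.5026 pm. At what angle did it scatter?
119.00°

First find the wavelength shift:
Δλ = λ' - λ = 55.5026 - 51.9 = 3.6026 pm

Using Δλ = λ_C(1 - cos θ), with λ_C = h/(m_e·c) ≈ 2.42631024 pm:
cos θ = 1 - Δλ/λ_C
cos θ = 1 - 3.6026/2.42631024
cos θ = -0.484806

θ = arccos(-0.484806)
θ = 119.00°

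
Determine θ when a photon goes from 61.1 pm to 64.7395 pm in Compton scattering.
120.00°

First find the wavelength shift:
Δλ = λ' - λ = 64.7395 - 61.1 = 3.6395 pm

Using Δλ = λ_C(1 - cos θ), with λ_C = h/(m_e·c) ≈ 2.42631024 pm:
cos θ = 1 - Δλ/λ_C
cos θ = 1 - 3.6395/2.42631024
cos θ = -0.500014

θ = arccos(-0.500014)
θ = 120.00°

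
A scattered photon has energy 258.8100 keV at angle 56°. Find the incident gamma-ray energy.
333.2000 keV

Convert final energy to wavelength (hc ≈ 1239.842 keV·pm):
λ' = hc/E' = 1239.842 / 258.8100 = 4.7905 pm

Calculate the Compton shift:
Δλ = λ_C(1 - cos(56°))
Δλ = 2.4263 × (1 - cos(56°))
Δλ = 1.0695 pm

Initial wavelength:
λ = λ' - Δλ = 4.7905 - 1.0695 = 3.7210 pm

Initial energy:
E = hc/λ = 1239.842 / 3.7210 = 333.2000 keV

(Intermediate values are shown rounded; full precision is carried through to the final answer.)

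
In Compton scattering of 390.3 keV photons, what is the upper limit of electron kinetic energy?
235.8845 keV

Maximum energy transfer occurs at θ = 180° (backscattering).

Initial photon: E₀ = 390.3 keV → λ₀ = 3.1766 pm

Maximum Compton shift (at 180°):
Δλ_max = 2λ_C = 2 × 2.4263 = 4.8526 pm

Final wavelength:
λ' = 3.1766 + 4.8526 = 8.0293 pm

Minimum photon energy (maximum energy to electron):
E'_min = hc/λ' = 154.4155 keV

Maximum electron kinetic energy:
K_max = E₀ - E'_min = 390.3000 - 154.4155 = 235.8845 keV

(Intermediate values are shown rounded; full precision is carried through to the final answer.)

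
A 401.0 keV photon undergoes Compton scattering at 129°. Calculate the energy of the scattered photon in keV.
175.9861 keV

First convert energy to wavelength:
λ = hc/E, with hc ≈ 1239.842 keV·pm (i.e. 1239.842 eV·nm)

For E = 401.0 keV = 401000 eV:
λ = 1239.842 keV·pm / 401.0 keV
λ = 3.0919 pm

Calculate the Compton shift:
Δλ = λ_C(1 - cos(129°)) = 2.4263 × 1.6293
Δλ = 3.9532 pm

Final wavelength:
λ' = 3.0919 + 3.9532 = 7.0451 pm

Final energy:
E' = hc/λ' = 1239.842 / 7.0451 = 175.9861 keV

(Intermediate values are shown rounded; full precision is carried through to the final answer.)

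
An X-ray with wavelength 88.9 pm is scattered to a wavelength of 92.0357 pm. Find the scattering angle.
107.00°

First find the wavelength shift:
Δλ = λ' - λ = 92.0357 - 88.9 = 3.1357 pm

Using Δλ = λ_C(1 - cos θ), with λ_C = h/(m_e·c) ≈ 2.42631024 pm:
cos θ = 1 - Δλ/λ_C
cos θ = 1 - 3.1357/2.42631024
cos θ = -0.292374

θ = arccos(-0.292374)
θ = 107.00°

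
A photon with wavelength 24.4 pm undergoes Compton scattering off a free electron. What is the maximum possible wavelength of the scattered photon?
29.2526 pm (at θ = 180°)

The Compton shift is Δλ = λ_C(1 − cos θ).

Since cos θ ranges from −1 to 1, the factor (1 − cos θ) ranges from 0 to 2; the maximum shift occurs at θ = 180° (backscattering):
Δλ_max = 2λ_C = 2 × 2.4263 pm = 4.8526 pm

Maximum scattered wavelength:
λ'_max = λ₀ + Δλ_max = 24.4 + 4.8526 = 29.2526 pm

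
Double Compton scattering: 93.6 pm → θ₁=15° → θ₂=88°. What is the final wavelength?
96.0243 pm

Apply Compton shift twice:

First scattering at θ₁ = 15°:
Δλ₁ = λ_C(1 - cos(15°))
Δλ₁ = 2.4263 × 0.0341
Δλ₁ = 0.0827 pm

After first scattering:
λ₁ = 93.6 + 0.0827 = 93.6827 pm

Second scattering at θ₂ = 88°:
Δλ₂ = λ_C(1 - cos(88°))
Δλ₂ = 2.4263 × 0.9651
Δλ₂ = 2.3416 pm

Final wavelength:
λ₂ = 93.6827 + 2.3416 = 96.0243 pm

Total shift: Δλ_total = 0.0827 + 2.3416 = 2.4243 pm

(Intermediate values are shown rounded; full precision is carried through to the final answer.)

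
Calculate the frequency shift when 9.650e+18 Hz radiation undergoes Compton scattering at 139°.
1.163e+18 Hz (decrease)

Convert frequency to wavelength (c = 299792458 m/s):
λ₀ = c/f₀ = 299792458/9.650e+18 = 3.1066576e-11 m = 31.0666 pm

Calculate Compton shift:
Δλ = λ_C(1 - cos(139°)) = 4.2575 pm

Final wavelength:
λ' = λ₀ + Δλ = 31.0666 + 4.2575 = 35.3240 pm

Final frequency:
f' = c/λ' = 299792458/3.5324046e-11 = 8.4869230e+18 Hz

Frequency shift (decrease):
Δf = f₀ - f' = 9.650e+18 - 8.4869230e+18 = 1.163e+18 Hz

(Intermediate values are shown rounded; full precision is carried through to the final answer.)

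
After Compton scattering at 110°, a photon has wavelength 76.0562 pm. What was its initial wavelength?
72.8000 pm

From λ' = λ + Δλ, we have λ = λ' - Δλ

First calculate the Compton shift:
Δλ = λ_C(1 - cos θ)
Δλ = 2.4263 × (1 - cos(110°))
Δλ = 2.4263 × 1.3420
Δλ = 3.2562 pm

Initial wavelength:
λ = λ' - Δλ
λ = 76.0562 - 3.2562
λ = 72.8000 pm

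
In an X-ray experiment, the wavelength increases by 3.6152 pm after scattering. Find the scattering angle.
119.34°

From the Compton formula Δλ = λ_C(1 - cos θ), we can solve for θ:

cos θ = 1 - Δλ/λ_C

Given:
- Δλ = 3.6152 pm
- λ_C = h/(m_e·c) ≈ 2.42631024 pm

cos θ = 1 - 3.6152/2.42631024
cos θ = 1 - 1.489999
cos θ = -0.489999

θ = arccos(-0.489999)
θ = 119.34°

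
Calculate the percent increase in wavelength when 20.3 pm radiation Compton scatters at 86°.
11.1185%

Calculate the Compton shift:
Δλ = λ_C(1 - cos(86°))
Δλ = 2.4263 × (1 - cos(86°))
Δλ = 2.4263 × 0.9302
Δλ = 2.2571 pm

Percentage change:
(Δλ/λ₀) × 100 = (2.2571/20.3) × 100
= 11.1185%

(Intermediate values are shown rounded; full precision is carried through to the final answer.)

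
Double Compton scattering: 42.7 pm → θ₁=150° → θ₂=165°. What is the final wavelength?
51.9975 pm

Apply Compton shift twice:

First scattering at θ₁ = 150°:
Δλ₁ = λ_C(1 - cos(150°))
Δλ₁ = 2.4263 × 1.8660
Δλ₁ = 4.5276 pm

After first scattering:
λ₁ = 42.7 + 4.5276 = 47.2276 pm

Second scattering at θ₂ = 165°:
Δλ₂ = λ_C(1 - cos(165°))
Δλ₂ = 2.4263 × 1.9659
Δλ₂ = 4.7699 pm

Final wavelength:
λ₂ = 47.2276 + 4.7699 = 51.9975 pm

Total shift: Δλ_total = 4.5276 + 4.7699 = 9.2975 pm

(Intermediate values are shown rounded; full precision is carried through to the final answer.)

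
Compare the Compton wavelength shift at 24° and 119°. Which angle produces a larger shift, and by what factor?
119° produces the larger shift by a factor of 17.174

Calculate both shifts using Δλ = λ_C(1 - cos θ):

For θ₁ = 24°:
Δλ₁ = 2.4263 × (1 - cos(24°))
Δλ₁ = 2.4263 × 0.0865
Δλ₁ = 0.2098 pm

For θ₂ = 119°:
Δλ₂ = 2.4263 × (1 - cos(119°))
Δλ₂ = 2.4263 × 1.4848
Δλ₂ = 3.6026 pm

The 119° angle produces the larger shift.
Ratio: 3.6026/0.2098 = 17.174

(Intermediate values are shown rounded; full precision is carried through to the final answer.)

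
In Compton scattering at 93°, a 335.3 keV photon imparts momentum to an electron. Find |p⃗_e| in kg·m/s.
2.1292e-22 kg·m/s

The electron is initially at rest, so by conservation of momentum:
p⃗_e = p⃗₀ − p⃗'  (incident photon momentum minus scattered photon momentum)

Photon momentum magnitudes (p = h/λ = E/c):
λ₀ = hc/E₀ = 3.6977 pm → p₀ = h/λ₀ = 1.7919e-22 kg·m/s
Δλ = λ_C(1 − cos 93°) = 2.5533 pm
λ' = 6.2510 pm → p' = h/λ' = 1.0600e-22 kg·m/s

The scattered photon makes angle θ = 93° with the incident direction, so by the law of cosines:
|p⃗_e|² = p₀² + p'² − 2p₀p'cos θ
|p⃗_e|² = (1.7919e-22)² + (1.0600e-22)² − 2·1.7919e-22·1.0600e-22·cos(93°)
|p⃗_e| = 2.1292e-22 kg·m/s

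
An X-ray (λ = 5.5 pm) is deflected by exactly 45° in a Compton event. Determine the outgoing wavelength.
6.2106 pm

Using the Compton formula: λ' = λ + λ_C(1 − cos θ)

For θ = 45°, cos θ = √2/2 (exact) ≈ 0.7071, so:
1 − cos 45° = 1 − (√2/2) ≈ 0.2929

Δλ = λ_C × 0.2929 = 2.4263 × 0.2929 = 0.7106 pm

λ' = 5.5 + 0.7106 = 6.2106 pm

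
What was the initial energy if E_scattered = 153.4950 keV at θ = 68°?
189.0000 keV

Convert final energy to wavelength (hc ≈ 1239.842 keV·pm):
λ' = hc/E' = 1239.842 / 153.4950 = 8.0774 pm

Calculate the Compton shift:
Δλ = λ_C(1 - cos(68°))
Δλ = 2.4263 × (1 - cos(68°))
Δλ = 1.5174 pm

Initial wavelength:
λ = λ' - Δλ = 8.0774 - 1.5174 = 6.5600 pm

Initial energy:
E = hc/λ = 1239.842 / 6.5600 = 189.0000 keV

(Intermediate values are shown rounded; full precision is carried through to the final answer.)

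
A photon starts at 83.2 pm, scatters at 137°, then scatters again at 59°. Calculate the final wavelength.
88.5775 pm

Apply Compton shift twice:

First scattering at θ₁ = 137°:
Δλ₁ = λ_C(1 - cos(137°))
Δλ₁ = 2.4263 × 1.7314
Δλ₁ = 4.2008 pm

After first scattering:
λ₁ = 83.2 + 4.2008 = 87.4008 pm

Second scattering at θ₂ = 59°:
Δλ₂ = λ_C(1 - cos(59°))
Δλ₂ = 2.4263 × 0.4850
Δλ₂ = 1.1767 pm

Final wavelength:
λ₂ = 87.4008 + 1.1767 = 88.5775 pm

Total shift: Δλ_total = 4.2008 + 1.1767 = 5.3775 pm

(Intermediate values are shown rounded; full precision is carried through to the final answer.)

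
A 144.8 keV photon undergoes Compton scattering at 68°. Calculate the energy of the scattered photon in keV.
123.0021 keV

First convert energy to wavelength:
λ = hc/E, with hc ≈ 1239.842 keV·pm (i.e. 1239.842 eV·nm)

For E = 144.8 keV = 144800 eV:
λ = 1239.842 keV·pm / 144.8 keV
λ = 8.5624 pm

Calculate the Compton shift:
Δλ = λ_C(1 - cos(68°)) = 2.4263 × 0.6254
Δλ = 1.5174 pm

Final wavelength:
λ' = 8.5624 + 1.5174 = 10.0798 pm

Final energy:
E' = hc/λ' = 1239.842 / 10.0798 = 123.0021 keV

(Intermediate values are shown rounded; full precision is carried through to the final answer.)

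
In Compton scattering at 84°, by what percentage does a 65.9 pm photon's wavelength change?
3.2970%

Calculate the Compton shift:
Δλ = λ_C(1 - cos(84°))
Δλ = 2.4263 × (1 - cos(84°))
Δλ = 2.4263 × 0.8955
Δλ = 2.1727 pm

Percentage change:
(Δλ/λ₀) × 100 = (2.1727/65.9) × 100
= 3.2970%

(Intermediate values are shown rounded; full precision is carried through to the final answer.)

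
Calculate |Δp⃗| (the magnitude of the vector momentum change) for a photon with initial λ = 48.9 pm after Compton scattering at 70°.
1.5303e-23 kg·m/s

Photon momentum magnitude is p = h/λ.

Initial momentum:
p₀ = h/λ = 6.6261e-34/4.8900e-11 = 1.3550e-23 kg·m/s

After scattering:
λ' = λ + Δλ = 48.9 + 1.5965 = 50.4965 pm
p' = h/λ' = 6.6261e-34/5.0496e-11 = 1.3122e-23 kg·m/s

Momentum is a vector; the scattered photon's direction makes angle θ = 70° with the incident direction. The magnitude of the vector change Δp⃗ = p⃗₀ − p⃗' is found from the law of cosines:
|Δp⃗|² = p₀² + p'² − 2p₀p'cos θ
|Δp⃗|² = (1.3550e-23)² + (1.3122e-23)² − 2·1.3550e-23·1.3122e-23·cos(70°)
|Δp⃗| = 1.5303e-23 kg·m/s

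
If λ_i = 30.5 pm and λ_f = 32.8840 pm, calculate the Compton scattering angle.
89.00°

First find the wavelength shift:
Δλ = λ' - λ = 32.8840 - 30.5 = 2.3840 pm

Using Δλ = λ_C(1 - cos θ), with λ_C = h/(m_e·c) ≈ 2.42631024 pm:
cos θ = 1 - Δλ/λ_C
cos θ = 1 - 2.3840/2.42631024
cos θ = 0.017438

θ = arccos(0.017438)
θ = 89.00°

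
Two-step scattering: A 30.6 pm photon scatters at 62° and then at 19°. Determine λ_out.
32.0194 pm

Apply Compton shift twice:

First scattering at θ₁ = 62°:
Δλ₁ = λ_C(1 - cos(62°))
Δλ₁ = 2.4263 × 0.5305
Δλ₁ = 1.2872 pm

After first scattering:
λ₁ = 30.6 + 1.2872 = 31.8872 pm

Second scattering at θ₂ = 19°:
Δλ₂ = λ_C(1 - cos(19°))
Δλ₂ = 2.4263 × 0.0545
Δλ₂ = 0.1322 pm

Final wavelength:
λ₂ = 31.8872 + 0.1322 = 32.0194 pm

Total shift: Δλ_total = 1.2872 + 0.1322 = 1.4194 pm

(Intermediate values are shown rounded; full precision is carried through to the final answer.)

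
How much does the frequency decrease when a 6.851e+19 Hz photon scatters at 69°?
1.798e+19 Hz (decrease)

Convert frequency to wavelength (c = 299792458 m/s):
λ₀ = c/f₀ = 299792458/6.851e+19 = 4.3758934e-12 m = 4.3759 pm

Calculate Compton shift:
Δλ = λ_C(1 - cos(69°)) = 1.5568 pm

Final wavelength:
λ' = λ₀ + Δλ = 4.3759 + 1.5568 = 5.9327 pm

Final frequency:
f' = c/λ' = 299792458/5.9326918e-12 = 5.0532282e+19 Hz

Frequency shift (decrease):
Δf = f₀ - f' = 6.851e+19 - 5.0532282e+19 = 1.798e+19 Hz

(Intermediate values are shown rounded; full precision is carried through to the final answer.)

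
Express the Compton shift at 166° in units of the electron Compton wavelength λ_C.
1.9703 λ_C

The Compton shift formula is:
Δλ = λ_C(1 - cos θ)

Dividing both sides by λ_C:
Δλ/λ_C = 1 - cos θ

For θ = 166°:
Δλ/λ_C = 1 - cos(166°)
Δλ/λ_C = 1 - -0.9703
Δλ/λ_C = 1.9703

This means the shift is 1.9703 × λ_C = 4.7805 pm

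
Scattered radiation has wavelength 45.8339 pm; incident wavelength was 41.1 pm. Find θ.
162.00°

First find the wavelength shift:
Δλ = λ' - λ = 45.8339 - 41.1 = 4.7339 pm

Using Δλ = λ_C(1 - cos θ), with λ_C = h/(m_e·c) ≈ 2.42631024 pm:
cos θ = 1 - Δλ/λ_C
cos θ = 1 - 4.7339/2.42631024
cos θ = -0.951070

θ = arccos(-0.951070)
θ = 162.00°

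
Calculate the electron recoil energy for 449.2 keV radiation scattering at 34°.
58.6886 keV

By energy conservation: K_e = E_initial - E_final

First find the scattered photon energy:
Initial wavelength: λ = hc/E = 2.7601 pm
Compton shift: Δλ = λ_C(1 - cos(34°)) = 0.4148 pm
Final wavelength: λ' = 2.7601 + 0.4148 = 3.1749 pm
Final photon energy: E' = hc/λ' = 390.5114 keV

Electron kinetic energy:
K_e = E - E' = 449.2000 - 390.5114 = 58.6886 keV

(Intermediate values are shown rounded; full precision is carried through to the final answer.)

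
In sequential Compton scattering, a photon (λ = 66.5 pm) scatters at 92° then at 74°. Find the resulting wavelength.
70.7685 pm

Apply Compton shift twice:

First scattering at θ₁ = 92°:
Δλ₁ = λ_C(1 - cos(92°))
Δλ₁ = 2.4263 × 1.0349
Δλ₁ = 2.5110 pm

After first scattering:
λ₁ = 66.5 + 2.5110 = 69.0110 pm

Second scattering at θ₂ = 74°:
Δλ₂ = λ_C(1 - cos(74°))
Δλ₂ = 2.4263 × 0.7244
Δλ₂ = 1.7575 pm

Final wavelength:
λ₂ = 69.0110 + 1.7575 = 70.7685 pm

Total shift: Δλ_total = 2.5110 + 1.7575 = 4.2685 pm

(Intermediate values are shown rounded; full precision is carried through to the final answer.)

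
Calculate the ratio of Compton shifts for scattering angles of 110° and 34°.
110° produces the larger shift by a factor of 7.850

Calculate both shifts using Δλ = λ_C(1 - cos θ):

For θ₁ = 34°:
Δλ₁ = 2.4263 × (1 - cos(34°))
Δλ₁ = 2.4263 × 0.1710
Δλ₁ = 0.4148 pm

For θ₂ = 110°:
Δλ₂ = 2.4263 × (1 - cos(110°))
Δλ₂ = 2.4263 × 1.3420
Δλ₂ = 3.2562 pm

The 110° angle produces the larger shift.
Ratio: 3.2562/0.4148 = 7.850

(Intermediate values are shown rounded; full precision is carried through to the final answer.)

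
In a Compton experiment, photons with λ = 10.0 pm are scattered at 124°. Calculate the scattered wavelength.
13.7831 pm

Using the Compton scattering formula:
λ' = λ + Δλ = λ + λ_C(1 - cos θ)

Given:
- Initial wavelength λ = 10.0 pm
- Scattering angle θ = 124°
- Compton wavelength λ_C ≈ 2.4263 pm

Calculate the shift:
Δλ = 2.4263 × (1 - cos(124°))
Δλ = 2.4263 × 1.5592
Δλ = 3.7831 pm

Final wavelength:
λ' = 10.0 + 3.7831 = 13.7831 pm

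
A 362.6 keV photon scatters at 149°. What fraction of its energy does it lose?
0.5686 (or 56.86%)

Calculate initial and final photon energies:

Initial: E₀ = 362.6 keV → λ₀ = 3.4193 pm
Compton shift: Δλ = 4.5061 pm
Final wavelength: λ' = 7.9254 pm
Final energy: E' = 156.4395 keV

Fractional energy loss:
(E₀ - E')/E₀ = (362.6000 - 156.4395)/362.6000
= 206.1605/362.6000
= 0.5686
= 56.86%

(Intermediate values are shown rounded; full precision is carried through to the final answer.)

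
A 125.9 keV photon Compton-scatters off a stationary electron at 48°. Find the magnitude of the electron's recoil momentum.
5.2875e-23 kg·m/s

The electron is initially at rest, so by conservation of momentum:
p⃗_e = p⃗₀ − p⃗'  (incident photon momentum minus scattered photon momentum)

Photon momentum magnitudes (p = h/λ = E/c):
λ₀ = hc/E₀ = 9.8478 pm → p₀ = h/λ₀ = 6.7285e-23 kg·m/s
Δλ = λ_C(1 − cos 48°) = 0.8028 pm
λ' = 10.6506 pm → p' = h/λ' = 6.2213e-23 kg·m/s

The scattered photon makes angle θ = 48° with the incident direction, so by the law of cosines:
|p⃗_e|² = p₀² + p'² − 2p₀p'cos θ
|p⃗_e|² = (6.7285e-23)² + (6.2213e-23)² − 2·6.7285e-23·6.2213e-23·cos(48°)
|p⃗_e| = 5.2875e-23 kg·m/s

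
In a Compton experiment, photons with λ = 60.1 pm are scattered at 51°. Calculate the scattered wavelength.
60.9994 pm

Using the Compton scattering formula:
λ' = λ + Δλ = λ + λ_C(1 - cos θ)

Given:
- Initial wavelength λ = 60.1 pm
- Scattering angle θ = 51°
- Compton wavelength λ_C ≈ 2.4263 pm

Calculate the shift:
Δλ = 2.4263 × (1 - cos(51°))
Δλ = 2.4263 × 0.3707
Δλ = 0.8994 pm

Final wavelength:
λ' = 60.1 + 0.8994 = 60.9994 pm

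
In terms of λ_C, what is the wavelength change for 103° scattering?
1.2250 λ_C

The Compton shift formula is:
Δλ = λ_C(1 - cos θ)

Dividing both sides by λ_C:
Δλ/λ_C = 1 - cos θ

For θ = 103°:
Δλ/λ_C = 1 - cos(103°)
Δλ/λ_C = 1 - -0.2250
Δλ/λ_C = 1.2250

This means the shift is 1.2250 × λ_C = 2.9721 pm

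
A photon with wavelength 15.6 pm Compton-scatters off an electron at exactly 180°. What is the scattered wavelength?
20.4526 pm

Using the Compton formula: λ' = λ + λ_C(1 − cos θ)

For θ = 180°, cos θ = -1 (exact) = -1.0000, so:
1 − cos 180° = 1 − (-1) = 2.0000

Δλ = λ_C × 2.0000 = 2.4263 × 2.0000 = 4.8526 pm

λ' = 15.6 + 4.8526 = 20.4526 pm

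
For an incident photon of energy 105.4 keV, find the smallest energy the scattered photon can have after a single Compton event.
74.6181 keV (at θ = 180°)

The scattered photon has minimum energy when its wavelength is maximum, i.e., when the Compton shift Δλ = λ_C(1 − cos θ) is maximum. This occurs at θ = 180° (backscattering), giving Δλ_max = 2λ_C = 4.8526 pm.

Initial wavelength: λ₀ = hc/E₀ = 11.7632 pm
Maximum final wavelength: λ'_max = λ₀ + 2λ_C = 11.7632 + 4.8526 = 16.6158 pm
Minimum final energy: E'_min = hc/λ'_max = 74.6181 keV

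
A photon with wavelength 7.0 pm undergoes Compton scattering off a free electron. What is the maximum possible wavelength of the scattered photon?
11.8526 pm (at θ = 180°)

The Compton shift is Δλ = λ_C(1 − cos θ).

Since cos θ ranges from −1 to 1, the factor (1 − cos θ) ranges from 0 to 2; the maximum shift occurs at θ = 180° (backscattering):
Δλ_max = 2λ_C = 2 × 2.4263 pm = 4.8526 pm

Maximum scattered wavelength:
λ'_max = λ₀ + Δλ_max = 7.0 + 4.8526 = 11.8526 pm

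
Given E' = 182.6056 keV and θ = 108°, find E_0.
343.1001 keV

Convert final energy to wavelength (hc ≈ 1239.842 keV·pm):
λ' = hc/E' = 1239.842 / 182.6056 = 6.7897 pm

Calculate the Compton shift:
Δλ = λ_C(1 - cos(108°))
Δλ = 2.4263 × (1 - cos(108°))
Δλ = 3.1761 pm

Initial wavelength:
λ = λ' - Δλ = 6.7897 - 3.1761 = 3.6136 pm

Initial energy:
E = hc/λ = 1239.842 / 3.6136 = 343.1001 keV

(Intermediate values are shown rounded; full precision is carried through to the final answer.)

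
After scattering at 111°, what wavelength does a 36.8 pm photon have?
40.0958 pm

Using the Compton scattering formula:
λ' = λ + Δλ = λ + λ_C(1 - cos θ)

Given:
- Initial wavelength λ = 36.8 pm
- Scattering angle θ = 111°
- Compton wavelength λ_C ≈ 2.4263 pm

Calculate the shift:
Δλ = 2.4263 × (1 - cos(111°))
Δλ = 2.4263 × 1.3584
Δλ = 3.2958 pm

Final wavelength:
λ' = 36.8 + 3.2958 = 40.0958 pm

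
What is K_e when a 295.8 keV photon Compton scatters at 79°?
94.3581 keV

By energy conservation: K_e = E_initial - E_final

First find the scattered photon energy:
Initial wavelength: λ = hc/E = 4.1915 pm
Compton shift: Δλ = λ_C(1 - cos(79°)) = 1.9633 pm
Final wavelength: λ' = 4.1915 + 1.9633 = 6.1548 pm
Final photon energy: E' = hc/λ' = 201.4419 keV

Electron kinetic energy:
K_e = E - E' = 295.8000 - 201.4419 = 94.3581 keV

(Intermediate values are shown rounded; full precision is carried through to the final answer.)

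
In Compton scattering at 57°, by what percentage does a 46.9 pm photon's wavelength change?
2.3558%

Calculate the Compton shift:
Δλ = λ_C(1 - cos(57°))
Δλ = 2.4263 × (1 - cos(57°))
Δλ = 2.4263 × 0.4554
Δλ = 1.1048 pm

Percentage change:
(Δλ/λ₀) × 100 = (1.1048/46.9) × 100
= 2.3558%

(Intermediate values are shown rounded; full precision is carried through to the final answer.)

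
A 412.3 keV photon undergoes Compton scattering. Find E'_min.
157.7456 keV (at θ = 180°)

The scattered photon has minimum energy when its wavelength is maximum, i.e., when the Compton shift Δλ = λ_C(1 − cos θ) is maximum. This occurs at θ = 180° (backscattering), giving Δλ_max = 2λ_C = 4.8526 pm.

Initial wavelength: λ₀ = hc/E₀ = 3.0071 pm
Maximum final wavelength: λ'_max = λ₀ + 2λ_C = 3.0071 + 4.8526 = 7.8598 pm
Minimum final energy: E'_min = hc/λ'_max = 157.7456 keV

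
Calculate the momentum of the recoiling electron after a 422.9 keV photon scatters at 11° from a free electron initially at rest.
4.3132e-23 kg·m/s

The electron is initially at rest, so by conservation of momentum:
p⃗_e = p⃗₀ − p⃗'  (incident photon momentum minus scattered photon momentum)

Photon momentum magnitudes (p = h/λ = E/c):
λ₀ = hc/E₀ = 2.9318 pm → p₀ = h/λ₀ = 2.2601e-22 kg·m/s
Δλ = λ_C(1 − cos 11°) = 0.0446 pm
λ' = 2.9763 pm → p' = h/λ' = 2.2262e-22 kg·m/s

The scattered photon makes angle θ = 11° with the incident direction, so by the law of cosines:
|p⃗_e|² = p₀² + p'² − 2p₀p'cos θ
|p⃗_e|² = (2.2601e-22)² + (2.2262e-22)² − 2·2.2601e-22·2.2262e-22·cos(11°)
|p⃗_e| = 4.3132e-23 kg·m/s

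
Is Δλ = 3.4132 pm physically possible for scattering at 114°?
Yes, consistent

Calculate the expected shift for θ = 114°:

Δλ_expected = λ_C(1 - cos(114°))
Δλ_expected = 2.4263 × (1 - cos(114°))
Δλ_expected = 2.4263 × 1.4067
Δλ_expected = 3.4132 pm

Given shift: 3.4132 pm
Expected shift: 3.4132 pm
Difference: 0.0000 pm

The values match. This is consistent with Compton scattering at the stated angle.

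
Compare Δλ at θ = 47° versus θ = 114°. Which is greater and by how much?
114° produces the larger shift by a factor of 4.424

Calculate both shifts using Δλ = λ_C(1 - cos θ):

For θ₁ = 47°:
Δλ₁ = 2.4263 × (1 - cos(47°))
Δλ₁ = 2.4263 × 0.3180
Δλ₁ = 0.7716 pm

For θ₂ = 114°:
Δλ₂ = 2.4263 × (1 - cos(114°))
Δλ₂ = 2.4263 × 1.4067
Δλ₂ = 3.4132 pm

The 114° angle produces the larger shift.
Ratio: 3.4132/0.7716 = 4.424

(Intermediate values are shown rounded; full precision is carried through to the final answer.)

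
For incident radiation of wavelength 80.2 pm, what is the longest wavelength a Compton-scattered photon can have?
85.0526 pm (at θ = 180°)

The Compton shift is Δλ = λ_C(1 − cos θ).

Since cos θ ranges from −1 to 1, the factor (1 − cos θ) ranges from 0 to 2; the maximum shift occurs at θ = 180° (backscattering):
Δλ_max = 2λ_C = 2 × 2.4263 pm = 4.8526 pm

Maximum scattered wavelength:
λ'_max = λ₀ + Δλ_max = 80.2 + 4.8526 = 85.0526 pm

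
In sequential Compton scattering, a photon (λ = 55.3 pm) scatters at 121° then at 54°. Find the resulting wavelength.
59.9761 pm

Apply Compton shift twice:

First scattering at θ₁ = 121°:
Δλ₁ = λ_C(1 - cos(121°))
Δλ₁ = 2.4263 × 1.5150
Δλ₁ = 3.6760 pm

After first scattering:
λ₁ = 55.3 + 3.6760 = 58.9760 pm

Second scattering at θ₂ = 54°:
Δλ₂ = λ_C(1 - cos(54°))
Δλ₂ = 2.4263 × 0.4122
Δλ₂ = 1.0002 pm

Final wavelength:
λ₂ = 58.9760 + 1.0002 = 59.9761 pm

Total shift: Δλ_total = 3.6760 + 1.0002 = 4.6761 pm

(Intermediate values are shown rounded; full precision is carried through to the final answer.)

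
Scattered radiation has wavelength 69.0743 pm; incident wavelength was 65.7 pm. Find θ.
113.00°

First find the wavelength shift:
Δλ = λ' - λ = 69.0743 - 65.7 = 3.3743 pm

Using Δλ = λ_C(1 - cos θ), with λ_C = h/(m_e·c) ≈ 2.42631024 pm:
cos θ = 1 - Δλ/λ_C
cos θ = 1 - 3.3743/2.42631024
cos θ = -0.390713

θ = arccos(-0.390713)
θ = 113.00°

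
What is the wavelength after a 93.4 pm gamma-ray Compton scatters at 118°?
96.9654 pm

Using the Compton scattering formula:
λ' = λ + Δλ = λ + λ_C(1 - cos θ)

Given:
- Initial wavelength λ = 93.4 pm
- Scattering angle θ = 118°
- Compton wavelength λ_C ≈ 2.4263 pm

Calculate the shift:
Δλ = 2.4263 × (1 - cos(118°))
Δλ = 2.4263 × 1.4695
Δλ = 3.5654 pm

Final wavelength:
λ' = 93.4 + 3.5654 = 96.9654 pm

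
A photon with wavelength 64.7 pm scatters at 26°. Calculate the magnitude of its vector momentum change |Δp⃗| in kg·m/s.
4.5990e-24 kg·m/s

Photon momentum magnitude is p = h/λ.

Initial momentum:
p₀ = h/λ = 6.6261e-34/6.4700e-11 = 1.0241e-23 kg·m/s

After scattering:
λ' = λ + Δλ = 64.7 + 0.2456 = 64.9456 pm
p' = h/λ' = 6.6261e-34/6.4946e-11 = 1.0202e-23 kg·m/s

Momentum is a vector; the scattered photon's direction makes angle θ = 26° with the incident direction. The magnitude of the vector change Δp⃗ = p⃗₀ − p⃗' is found from the law of cosines:
|Δp⃗|² = p₀² + p'² − 2p₀p'cos θ
|Δp⃗|² = (1.0241e-23)² + (1.0202e-23)² − 2·1.0241e-23·1.0202e-23·cos(26°)
|Δp⃗| = 4.5990e-24 kg·m/s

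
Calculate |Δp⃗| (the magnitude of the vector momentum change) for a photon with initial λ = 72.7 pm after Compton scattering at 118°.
1.5261e-23 kg·m/s

Photon momentum magnitude is p = h/λ.

Initial momentum:
p₀ = h/λ = 6.6261e-34/7.2700e-11 = 9.1143e-24 kg·m/s

After scattering:
λ' = λ + Δλ = 72.7 + 3.5654 = 76.2654 pm
p' = h/λ' = 6.6261e-34/7.6265e-11 = 8.6882e-24 kg·m/s

Momentum is a vector; the scattered photon's direction makes angle θ = 118° with the incident direction. The magnitude of the vector change Δp⃗ = p⃗₀ − p⃗' is found from the law of cosines:
|Δp⃗|² = p₀² + p'² − 2p₀p'cos θ
|Δp⃗|² = (9.1143e-24)² + (8.6882e-24)² − 2·9.1143e-24·8.6882e-24·cos(118°)
|Δp⃗| = 1.5261e-23 kg·m/s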